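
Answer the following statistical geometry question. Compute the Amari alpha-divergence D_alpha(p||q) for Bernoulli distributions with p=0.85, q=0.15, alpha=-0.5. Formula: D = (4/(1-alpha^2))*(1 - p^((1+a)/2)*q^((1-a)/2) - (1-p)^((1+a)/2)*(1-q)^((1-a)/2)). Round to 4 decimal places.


Amari alpha-divergence:
D = (4/(1-alpha^2))*(1 - p^((1+a)/2)*q^((1-a)/2) - (1-p)^((1+a)/2)*(1-q)^((1-a)/2)).
alpha = -0.5, p = 0.85, q = 0.15.
e1 = (1+alpha)/2 = 0.25, e2 = (1-alpha)/2 = 0.75.
t1 = p^e1 * q^e2 = 0.85^0.25 * 0.15^0.75 = 0.231432.
t2 = (1-p)^e1 * (1-q)^e2 = 0.15^0.25 * 0.85^0.75 = 0.550918.
4/(1-alpha^2) = 5.333333.
D = 5.333333*(1 - 0.231432 - 0.550918) = 1.1608

1.1608


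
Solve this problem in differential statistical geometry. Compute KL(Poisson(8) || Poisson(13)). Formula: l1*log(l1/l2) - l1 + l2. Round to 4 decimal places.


KL divergence for Poisson:
KL = l1*log(l1/l2) - l1 + l2.
l1 = 8, l2 = 13.
log(8/13) = -0.485508.
l1*log(l1/l2) = 8 * -0.485508 = -3.884063.
KL = -3.884063 - 8 + 13 = 1.1159

1.1159


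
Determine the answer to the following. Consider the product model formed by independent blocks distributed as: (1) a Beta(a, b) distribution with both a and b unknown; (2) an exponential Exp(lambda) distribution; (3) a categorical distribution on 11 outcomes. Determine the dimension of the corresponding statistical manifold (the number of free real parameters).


The dimension of a statistical manifold equals the number of free
(independent) real parameters of the model. For a product of independent
blocks the parameter counts add.
- Beta (a, b): 2.
- exponential (lambda): 1.
- categorical on 11 outcomes (probabilities sum to 1): 11-1 = 10.
Total = 2 + 1 + 10 = 13.
Dimension = 13

13


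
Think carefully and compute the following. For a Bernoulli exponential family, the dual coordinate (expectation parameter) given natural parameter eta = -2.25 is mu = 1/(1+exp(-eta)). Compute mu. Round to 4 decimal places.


Dual coordinate (expectation parameter) for Bernoulli:
mu = 1/(1+exp(-eta)).
eta = -2.25.
exp(-eta) = exp(2.25) = 9.487736.
mu = 1/(1+9.487736) = 0.0953

0.0953


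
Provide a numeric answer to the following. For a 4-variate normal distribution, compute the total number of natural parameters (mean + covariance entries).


Exponential family dimension calculation:
For 4-dim MVN: mean has 4 params, covariance has 4*5/2 = 10 unique entries.
Total dim = 4 + 10 = 14.

14


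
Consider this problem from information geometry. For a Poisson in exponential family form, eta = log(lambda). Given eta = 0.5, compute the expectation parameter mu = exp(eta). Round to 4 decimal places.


Expectation parameter for Poisson exponential family:
mu = exp(eta).
eta = 0.5.
mu = exp(0.5) = 1.6487

1.6487


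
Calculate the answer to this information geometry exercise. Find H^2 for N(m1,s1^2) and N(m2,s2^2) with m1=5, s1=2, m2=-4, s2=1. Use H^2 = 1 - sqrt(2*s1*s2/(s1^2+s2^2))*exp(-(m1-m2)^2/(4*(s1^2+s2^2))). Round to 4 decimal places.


Squared Hellinger distance for Gaussians:
H^2 = 1 - sqrt(2*s1*s2/(s1^2+s2^2)) * exp(-(m1-m2)^2/(4*(s1^2+s2^2))).
s1^2 = 4, s2^2 = 1, s1^2+s2^2 = 5.
sqrt(2*2*1/(5)) = 0.894427.
(m1-m2)^2 = (9)^2 = 81.
exp(-81/(4*5)) = exp(-4.05) = 0.017422.
H^2 = 1 - 0.894427*0.017422 = 0.9844

0.9844


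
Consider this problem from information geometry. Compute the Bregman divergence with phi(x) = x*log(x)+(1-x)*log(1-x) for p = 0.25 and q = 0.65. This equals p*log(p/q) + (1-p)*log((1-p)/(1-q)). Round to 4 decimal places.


Bregman divergence with negative entropy generator:
D = p*log(p/q) + (1-p)*log((1-p)/(1-q)).
p = 0.25, q = 0.65.
p*log(p/q) = 0.25*log(0.25/0.65) = -0.238878.
(1-p)*log((1-p)/(1-q)) = 0.75*log(0.75/0.35) = 0.571605.
D = -0.238878 + 0.571605 = 0.3327

0.3327


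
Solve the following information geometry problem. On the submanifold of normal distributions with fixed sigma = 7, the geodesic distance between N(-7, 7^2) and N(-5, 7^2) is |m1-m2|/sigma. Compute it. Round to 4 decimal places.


On the fixed-variance normal subfamily, geodesic distance = |m1-m2|/sigma.
|-7 - -5| = 2.
sigma = 7.
d = 2/7 = 0.2857

0.2857


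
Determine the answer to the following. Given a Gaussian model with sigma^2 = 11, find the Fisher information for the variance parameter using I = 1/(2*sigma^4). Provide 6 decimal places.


Fisher information for variance: I(sigma^2) = 1/(2*sigma^4).
sigma^2 = 11, so sigma^4 = 121.
I = 1/(2*121) = 1/242 = 0.004132

0.004132


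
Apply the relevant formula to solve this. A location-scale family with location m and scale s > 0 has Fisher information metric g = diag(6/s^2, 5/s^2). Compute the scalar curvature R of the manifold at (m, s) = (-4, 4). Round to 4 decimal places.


The metric has the form g = (A dm^2 + B ds^2)/s^2 with A = 6, B = 5.
Substitute u = sqrt(A/B)*m: g = B*(du^2 + ds^2)/s^2, i.e. B times the
Poincare upper half-plane metric, which has constant Gaussian curvature -1.
Scaling a 2D metric by a constant c divides the Gaussian curvature by c,
so K = -1/B = -1/(5) = -0.2000 everywhere (the point (m, s) = (-4, 4) is irrelevant:
the curvature is constant).
Scalar curvature in dimension 2: R = 2K = -2/(5) = -0.4000.

-0.4000


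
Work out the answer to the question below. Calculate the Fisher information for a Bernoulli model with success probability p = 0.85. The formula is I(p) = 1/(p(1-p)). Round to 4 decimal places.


For Bernoulli(p), Fisher information is I(p) = 1/(p*(1-p)).
p = 0.85, 1-p = 0.15.
p*(1-p) = 0.1275.
I(p) = 1/0.1275 = 7.8431

7.8431


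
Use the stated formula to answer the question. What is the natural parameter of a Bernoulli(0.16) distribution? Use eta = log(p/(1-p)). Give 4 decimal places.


Natural parameter for Bernoulli: eta = log(p/(1-p)).
p = 0.16, 1-p = 0.84.
p/(1-p) = 0.190476.
eta = log(0.190476) = -1.6582

-1.6582


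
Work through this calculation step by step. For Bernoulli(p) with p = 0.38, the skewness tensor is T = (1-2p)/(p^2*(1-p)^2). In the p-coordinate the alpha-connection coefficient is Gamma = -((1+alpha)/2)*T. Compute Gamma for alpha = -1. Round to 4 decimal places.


Skewness (Amari-Chentsov) tensor: T = (1-2p)/(p^2*(1-p)^2).
p = 0.38, 1-2p = 0.24, p^2 = 0.1444, (1-p)^2 = 0.3844.
T = 0.24/(0.1444 * 0.3844) = 4.323751.
In the p-coordinate, Gamma^(alpha) = Gamma^(0) - (alpha/2)*T with Gamma^(0) = (1/2)*g'(p) = -T/2,
so Gamma^(alpha) = -((1+alpha)/2)*T.
alpha = -1, -(1+alpha)/2 = 0.0.
Gamma = 0.0 * 4.323751 = 0.0000

0.0000


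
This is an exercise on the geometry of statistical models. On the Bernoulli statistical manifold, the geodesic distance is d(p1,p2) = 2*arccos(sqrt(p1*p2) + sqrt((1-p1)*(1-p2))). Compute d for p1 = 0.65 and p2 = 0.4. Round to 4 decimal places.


Geodesic distance on Bernoulli manifold:
d(p1,p2) = 2*arccos(sqrt(p1*p2) + sqrt((1-p1)*(1-p2))).
sqrt(p1*p2) = sqrt(0.65*0.4) = 0.509902.
sqrt((1-p1)*(1-p2)) = sqrt(0.35*0.6) = 0.458258.
arg = 0.509902 + 0.458258 = 0.96816.
d = 2*arccos(0.96816) = 0.5061

0.5061


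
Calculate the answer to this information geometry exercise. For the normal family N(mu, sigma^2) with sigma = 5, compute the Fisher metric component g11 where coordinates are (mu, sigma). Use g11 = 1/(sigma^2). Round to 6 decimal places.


For the 2-parameter normal family, the Fisher metric has:
  g11 = 1/sigma^2, g22 = 2/sigma^2.
sigma = 5, sigma^2 = 25.
g11 = 0.040000

0.040000


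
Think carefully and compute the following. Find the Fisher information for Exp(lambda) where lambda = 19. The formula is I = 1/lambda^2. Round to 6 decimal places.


Fisher information for exponential: I(lambda) = 1/lambda^2.
lambda = 19, lambda^2 = 361.
I = 1/361 = 0.002770

0.002770


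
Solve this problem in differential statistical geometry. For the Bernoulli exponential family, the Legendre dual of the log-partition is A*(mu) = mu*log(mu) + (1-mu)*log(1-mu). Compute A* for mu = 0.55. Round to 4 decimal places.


Legendre transform for Bernoulli:
A*(mu) = mu*log(mu) + (1-mu)*log(1-mu).
mu = 0.55, 1-mu = 0.45.
mu*log(mu) = 0.55*log(0.55) = -0.32881.
(1-mu)*log(1-mu) = 0.45*log(0.45) = -0.359328.
A* = -0.32881 + -0.359328 = -0.6881

-0.6881


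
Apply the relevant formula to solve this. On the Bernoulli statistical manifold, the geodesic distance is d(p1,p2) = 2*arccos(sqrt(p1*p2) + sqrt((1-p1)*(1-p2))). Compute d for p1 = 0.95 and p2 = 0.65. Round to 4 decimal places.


Geodesic distance on Bernoulli manifold:
d(p1,p2) = 2*arccos(sqrt(p1*p2) + sqrt((1-p1)*(1-p2))).
sqrt(p1*p2) = sqrt(0.95*0.65) = 0.785812.
sqrt((1-p1)*(1-p2)) = sqrt(0.05*0.35) = 0.132288.
arg = 0.785812 + 0.132288 = 0.918099.
d = 2*arccos(0.918099) = 0.8151

0.8151


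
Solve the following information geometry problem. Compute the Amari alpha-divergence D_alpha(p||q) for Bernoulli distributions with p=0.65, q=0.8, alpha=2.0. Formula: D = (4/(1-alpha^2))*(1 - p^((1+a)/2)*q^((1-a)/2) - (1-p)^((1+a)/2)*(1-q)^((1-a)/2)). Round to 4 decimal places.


Amari alpha-divergence:
D = (4/(1-alpha^2))*(1 - p^((1+a)/2)*q^((1-a)/2) - (1-p)^((1+a)/2)*(1-q)^((1-a)/2)).
alpha = 2.0, p = 0.65, q = 0.8.
e1 = (1+alpha)/2 = 1.5, e2 = (1-alpha)/2 = -0.5.
t1 = p^e1 * q^e2 = 0.65^1.5 * 0.8^-0.5 = 0.585902.
t2 = (1-p)^e1 * (1-q)^e2 = 0.35^1.5 * 0.2^-0.5 = 0.463006.
4/(1-alpha^2) = -1.333333.
D = -1.333333*(1 - 0.585902 - 0.463006) = 0.0652

0.0652


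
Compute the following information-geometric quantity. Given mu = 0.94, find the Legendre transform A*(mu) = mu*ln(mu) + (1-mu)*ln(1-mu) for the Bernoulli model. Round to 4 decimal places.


Legendre transform for Bernoulli:
A*(mu) = mu*log(mu) + (1-mu)*log(1-mu).
mu = 0.94, 1-mu = 0.06.
mu*log(mu) = 0.94*log(0.94) = -0.058163.
(1-mu)*log(1-mu) = 0.06*log(0.06) = -0.168805.
A* = -0.058163 + -0.168805 = -0.2270

-0.2270


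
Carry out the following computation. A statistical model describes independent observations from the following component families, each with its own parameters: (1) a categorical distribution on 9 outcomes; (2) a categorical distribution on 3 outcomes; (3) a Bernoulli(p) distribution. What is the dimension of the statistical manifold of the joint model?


The dimension of a statistical manifold equals the number of free
(independent) real parameters of the model. For a product of independent
blocks the parameter counts add.
- categorical on 9 outcomes (probabilities sum to 1): 9-1 = 8.
- categorical on 3 outcomes (probabilities sum to 1): 3-1 = 2.
- Bernoulli (p): 1.
Total = 8 + 2 + 1 = 11.
Dimension = 11

11


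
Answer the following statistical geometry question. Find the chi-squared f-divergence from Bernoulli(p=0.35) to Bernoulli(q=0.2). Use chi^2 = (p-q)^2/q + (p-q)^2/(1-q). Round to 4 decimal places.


Chi-squared divergence between Bernoulli distributions:
chi^2 = (p-q)^2/q + (p-q)^2/(1-q).
p = 0.35, q = 0.2, p-q = 0.15.
(p-q)^2 = 0.0225.
term1 = 0.0225/0.2 = 0.1125.
term2 = 0.0225/0.8 = 0.028125.
chi^2 = 0.1125 + 0.028125 = 0.1406

0.1406


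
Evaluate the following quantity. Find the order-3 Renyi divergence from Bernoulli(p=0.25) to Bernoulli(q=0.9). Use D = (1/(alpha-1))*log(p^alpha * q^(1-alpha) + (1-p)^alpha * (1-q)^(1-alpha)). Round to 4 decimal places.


Renyi divergence of order alpha between Bernoulli distributions:
D = (1/(alpha-1))*log(p^alpha * q^(1-alpha) + (1-p)^alpha * (1-q)^(1-alpha)).
alpha = 3, p = 0.25, q = 0.9.
p^alpha * q^(1-alpha) = 0.25^3 * 0.9^-2 = 0.01929.
(1-p)^alpha * (1-q)^(1-alpha) = 0.75^3 * 0.1^-2 = 42.1875.
sum = 0.01929 + 42.1875 = 42.20679.
D = (1/2)*log(42.20679) = 1.8713

1.8713


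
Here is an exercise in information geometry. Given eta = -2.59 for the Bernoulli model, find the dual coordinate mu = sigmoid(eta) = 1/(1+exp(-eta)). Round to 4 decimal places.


Dual coordinate (expectation parameter) for Bernoulli:
mu = 1/(1+exp(-eta)).
eta = -2.59.
exp(-eta) = exp(2.59) = 13.329772.
mu = 1/(1+13.329772) = 0.0698

0.0698


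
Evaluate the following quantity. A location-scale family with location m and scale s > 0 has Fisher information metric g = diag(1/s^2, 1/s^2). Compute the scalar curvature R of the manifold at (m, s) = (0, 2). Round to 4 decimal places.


The metric has the form g = (A dm^2 + B ds^2)/s^2 with A = 1, B = 1.
Substitute u = sqrt(A/B)*m: g = B*(du^2 + ds^2)/s^2, i.e. B times the
Poincare upper half-plane metric, which has constant Gaussian curvature -1.
Scaling a 2D metric by a constant c divides the Gaussian curvature by c,
so K = -1/B = -1/(1) = -1.0000 everywhere (the point (m, s) = (0, 2) is irrelevant:
the curvature is constant).
Scalar curvature in dimension 2: R = 2K = -2/(1) = -2.0000.

-2.0000


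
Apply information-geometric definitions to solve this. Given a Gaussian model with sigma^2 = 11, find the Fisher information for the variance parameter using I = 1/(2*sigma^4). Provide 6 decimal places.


Fisher information for variance: I(sigma^2) = 1/(2*sigma^4).
sigma^2 = 11, so sigma^4 = 121.
I = 1/(2*121) = 1/242 = 0.004132

0.004132


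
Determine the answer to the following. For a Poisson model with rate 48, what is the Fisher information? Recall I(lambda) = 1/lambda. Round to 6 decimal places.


Fisher information for Poisson: I(lambda) = 1/lambda.
lambda = 48.
I(lambda) = 1/48 = 0.020833

0.020833


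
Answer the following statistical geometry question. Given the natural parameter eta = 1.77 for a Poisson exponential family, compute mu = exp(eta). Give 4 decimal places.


Expectation parameter for Poisson exponential family:
mu = exp(eta).
eta = 1.77.
mu = exp(1.77) = 5.8709

5.8709


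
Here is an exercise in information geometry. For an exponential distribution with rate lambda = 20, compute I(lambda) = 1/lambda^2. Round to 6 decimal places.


Fisher information for exponential: I(lambda) = 1/lambda^2.
lambda = 20, lambda^2 = 400.
I = 1/400 = 0.002500

0.002500


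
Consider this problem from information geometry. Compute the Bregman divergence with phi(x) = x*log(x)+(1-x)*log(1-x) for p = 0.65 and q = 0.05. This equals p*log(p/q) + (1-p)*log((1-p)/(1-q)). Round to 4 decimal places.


Bregman divergence with negative entropy generator:
D = p*log(p/q) + (1-p)*log((1-p)/(1-q)).
p = 0.65, q = 0.05.
p*log(p/q) = 0.65*log(0.65/0.05) = 1.667217.
(1-p)*log((1-p)/(1-q)) = 0.35*log(0.35/0.95) = -0.349485.
D = 1.667217 + -0.349485 = 1.3177

1.3177


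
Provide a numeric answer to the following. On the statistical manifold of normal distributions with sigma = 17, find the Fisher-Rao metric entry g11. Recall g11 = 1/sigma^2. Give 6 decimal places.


For the 2-parameter normal family, the Fisher metric has:
  g11 = 1/sigma^2, g22 = 2/sigma^2.
sigma = 17, sigma^2 = 289.
g11 = 0.003460

0.003460


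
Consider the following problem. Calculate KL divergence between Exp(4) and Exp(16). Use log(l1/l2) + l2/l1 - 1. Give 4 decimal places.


KL divergence for exponential family:
KL = log(l1/l2) + l2/l1 - 1.
log(4/16) = -1.386294.
16/4 = 4.0.
KL = -1.386294 + 4.0 - 1 = 1.6137

1.6137


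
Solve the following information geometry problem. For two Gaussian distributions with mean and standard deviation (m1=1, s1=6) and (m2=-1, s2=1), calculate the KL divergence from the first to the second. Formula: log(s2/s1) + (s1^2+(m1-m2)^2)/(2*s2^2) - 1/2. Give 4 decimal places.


KL divergence between normal distributions:
KL = log(s2/s1) + (s1^2 + (m1-m2)^2)/(2*s2^2) - 1/2.
log(1/6) = -1.791759.
(6^2 + (1--1)^2)/(2*1^2) = (36 + 4)/2 = 20.0.
KL = -1.791759 + 20.0 - 0.5 = 17.7082

17.7082


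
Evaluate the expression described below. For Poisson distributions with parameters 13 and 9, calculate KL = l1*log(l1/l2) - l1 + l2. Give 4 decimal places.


KL divergence for Poisson:
KL = l1*log(l1/l2) - l1 + l2.
l1 = 13, l2 = 9.
log(13/9) = 0.367725.
l1*log(l1/l2) = 13 * 0.367725 = 4.780422.
KL = 4.780422 - 13 + 9 = 0.7804

0.7804


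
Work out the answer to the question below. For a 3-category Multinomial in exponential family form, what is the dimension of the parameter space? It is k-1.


Exponential family dimension calculation:
For Multinomial with k=3 categories, dim = k-1 = 2.

2


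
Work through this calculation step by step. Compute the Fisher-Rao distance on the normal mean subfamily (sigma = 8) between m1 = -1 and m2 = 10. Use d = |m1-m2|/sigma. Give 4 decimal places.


On the fixed-variance normal subfamily, geodesic distance = |m1-m2|/sigma.
|-1 - 10| = 11.
sigma = 8.
d = 11/8 = 1.3750

1.3750


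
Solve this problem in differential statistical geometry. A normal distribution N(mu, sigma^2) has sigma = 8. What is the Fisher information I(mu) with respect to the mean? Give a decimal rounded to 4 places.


The Fisher information for the mean of a normal distribution is I(mu) = 1/sigma^2.
sigma = 8, so sigma^2 = 64.
I(mu) = 1/64 = 0.0156

0.0156


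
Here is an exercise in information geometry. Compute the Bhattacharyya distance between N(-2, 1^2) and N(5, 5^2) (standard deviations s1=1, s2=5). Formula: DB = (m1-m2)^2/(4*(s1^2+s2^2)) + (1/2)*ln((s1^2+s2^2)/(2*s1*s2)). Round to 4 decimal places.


Bhattacharyya distance between two Gaussians:
DB = (m1-m2)^2/(4*(s1^2+s2^2)) + (1/2)*ln((s1^2+s2^2)/(2*s1*s2)).
(m1-m2)^2 = (-7)^2 = 49.
s1^2+s2^2 = 1 + 25 = 26.
term1 = 49/104 = 0.471154.
term2 = 0.5*ln(26/10.0) = 0.477756.
DB = 0.471154 + 0.477756 = 0.9489

0.9489


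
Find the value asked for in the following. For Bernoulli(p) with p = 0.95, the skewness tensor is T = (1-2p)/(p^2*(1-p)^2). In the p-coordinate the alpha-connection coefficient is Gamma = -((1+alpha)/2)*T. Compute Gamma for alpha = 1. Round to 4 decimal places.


Skewness (Amari-Chentsov) tensor: T = (1-2p)/(p^2*(1-p)^2).
p = 0.95, 1-2p = -0.9, p^2 = 0.9025, (1-p)^2 = 0.0025.
T = -0.9/(0.9025 * 0.0025) = -398.891967.
In the p-coordinate, Gamma^(alpha) = Gamma^(0) - (alpha/2)*T with Gamma^(0) = (1/2)*g'(p) = -T/2,
so Gamma^(alpha) = -((1+alpha)/2)*T.
alpha = 1, -(1+alpha)/2 = -1.0.
Gamma = -1.0 * -398.891967 = 398.8920

398.8920


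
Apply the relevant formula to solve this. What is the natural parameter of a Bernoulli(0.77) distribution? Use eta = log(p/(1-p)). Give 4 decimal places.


Natural parameter for Bernoulli: eta = log(p/(1-p)).
p = 0.77, 1-p = 0.23.
p/(1-p) = 3.347826.
eta = log(3.347826) = 1.2083

1.2083


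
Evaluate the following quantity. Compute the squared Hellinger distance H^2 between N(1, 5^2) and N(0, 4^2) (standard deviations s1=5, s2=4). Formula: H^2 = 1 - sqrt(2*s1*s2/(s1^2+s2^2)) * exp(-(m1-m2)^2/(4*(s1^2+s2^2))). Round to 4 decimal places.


Squared Hellinger distance for Gaussians:
H^2 = 1 - sqrt(2*s1*s2/(s1^2+s2^2)) * exp(-(m1-m2)^2/(4*(s1^2+s2^2))).
s1^2 = 25, s2^2 = 16, s1^2+s2^2 = 41.
sqrt(2*5*4/(41)) = 0.98773.
(m1-m2)^2 = (1)^2 = 1.
exp(-1/(4*41)) = exp(-0.006098) = 0.993921.
H^2 = 1 - 0.98773*0.993921 = 0.0183

0.0183


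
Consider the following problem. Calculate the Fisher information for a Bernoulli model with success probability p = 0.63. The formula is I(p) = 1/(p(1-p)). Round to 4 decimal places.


For Bernoulli(p), Fisher information is I(p) = 1/(p*(1-p)).
p = 0.63, 1-p = 0.37.
p*(1-p) = 0.2331.
I(p) = 1/0.2331 = 4.2900

4.2900


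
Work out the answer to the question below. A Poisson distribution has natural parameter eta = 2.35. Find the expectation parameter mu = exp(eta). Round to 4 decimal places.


Expectation parameter for Poisson exponential family:
mu = exp(eta).
eta = 2.35.
mu = exp(2.35) = 10.4856

10.4856


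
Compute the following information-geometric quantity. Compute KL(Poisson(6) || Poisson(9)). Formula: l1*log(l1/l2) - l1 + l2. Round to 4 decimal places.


KL divergence for Poisson:
KL = l1*log(l1/l2) - l1 + l2.
l1 = 6, l2 = 9.
log(6/9) = -0.405465.
l1*log(l1/l2) = 6 * -0.405465 = -2.432791.
KL = -2.432791 - 6 + 9 = 0.5672

0.5672


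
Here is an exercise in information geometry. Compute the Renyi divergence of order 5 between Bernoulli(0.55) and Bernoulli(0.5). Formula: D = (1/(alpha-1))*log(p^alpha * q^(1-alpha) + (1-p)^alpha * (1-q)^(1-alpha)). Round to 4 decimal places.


Renyi divergence of order alpha between Bernoulli distributions:
D = (1/(alpha-1))*log(p^alpha * q^(1-alpha) + (1-p)^alpha * (1-q)^(1-alpha)).
alpha = 5, p = 0.55, q = 0.5.
p^alpha * q^(1-alpha) = 0.55^5 * 0.5^-4 = 0.805255.
(1-p)^alpha * (1-q)^(1-alpha) = 0.45^5 * 0.5^-4 = 0.295245.
sum = 0.805255 + 0.295245 = 1.1005.
D = (1/4)*log(1.1005) = 0.0239

0.0239


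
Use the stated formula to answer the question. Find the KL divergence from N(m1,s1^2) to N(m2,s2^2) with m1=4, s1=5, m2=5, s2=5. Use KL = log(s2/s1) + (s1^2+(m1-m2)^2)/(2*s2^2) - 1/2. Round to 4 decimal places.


KL divergence between normal distributions:
KL = log(s2/s1) + (s1^2 + (m1-m2)^2)/(2*s2^2) - 1/2.
log(5/5) = 0.0.
(5^2 + (4-5)^2)/(2*5^2) = (25 + 1)/50 = 0.52.
KL = 0.0 + 0.52 - 0.5 = 0.0200

0.0200


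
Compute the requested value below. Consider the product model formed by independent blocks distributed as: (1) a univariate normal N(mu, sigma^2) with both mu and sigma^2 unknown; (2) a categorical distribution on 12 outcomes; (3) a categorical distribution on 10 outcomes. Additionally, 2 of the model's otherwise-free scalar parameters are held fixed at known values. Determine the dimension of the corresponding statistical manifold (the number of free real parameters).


The dimension of a statistical manifold equals the number of free
(independent) real parameters of the model. For a product of independent
blocks the parameter counts add.
- normal (mu, sigma^2): 2.
- categorical on 12 outcomes (probabilities sum to 1): 12-1 = 11.
- categorical on 10 outcomes (probabilities sum to 1): 10-1 = 9.
Total = 2 + 11 + 9 = 22.
2 parameter(s) fixed at known values: 22 - 2 = 20.
Dimension = 20

20


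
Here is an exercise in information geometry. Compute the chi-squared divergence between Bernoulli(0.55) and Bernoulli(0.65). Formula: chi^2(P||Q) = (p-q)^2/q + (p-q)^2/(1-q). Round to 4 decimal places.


Chi-squared divergence between Bernoulli distributions:
chi^2 = (p-q)^2/q + (p-q)^2/(1-q).
p = 0.55, q = 0.65, p-q = -0.1.
(p-q)^2 = 0.01.
term1 = 0.01/0.65 = 0.015385.
term2 = 0.01/0.35 = 0.028571.
chi^2 = 0.015385 + 0.028571 = 0.0440

0.0440


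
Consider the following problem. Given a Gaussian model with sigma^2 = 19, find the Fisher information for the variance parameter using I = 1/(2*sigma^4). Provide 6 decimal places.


Fisher information for variance: I(sigma^2) = 1/(2*sigma^4).
sigma^2 = 19, so sigma^4 = 361.
I = 1/(2*361) = 1/722 = 0.001385

0.001385


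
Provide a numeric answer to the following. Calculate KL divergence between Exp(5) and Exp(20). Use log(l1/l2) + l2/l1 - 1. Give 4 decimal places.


KL divergence for exponential family:
KL = log(l1/l2) + l2/l1 - 1.
log(5/20) = -1.386294.
20/5 = 4.0.
KL = -1.386294 + 4.0 - 1 = 1.6137

1.6137


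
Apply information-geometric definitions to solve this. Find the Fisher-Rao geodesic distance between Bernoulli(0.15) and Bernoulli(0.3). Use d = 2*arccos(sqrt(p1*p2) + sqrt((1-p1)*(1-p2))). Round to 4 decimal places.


Geodesic distance on Bernoulli manifold:
d(p1,p2) = 2*arccos(sqrt(p1*p2) + sqrt((1-p1)*(1-p2))).
sqrt(p1*p2) = sqrt(0.15*0.3) = 0.212132.
sqrt((1-p1)*(1-p2)) = sqrt(0.85*0.7) = 0.771362.
arg = 0.212132 + 0.771362 = 0.983494.
d = 2*arccos(0.983494) = 0.3639

0.3639


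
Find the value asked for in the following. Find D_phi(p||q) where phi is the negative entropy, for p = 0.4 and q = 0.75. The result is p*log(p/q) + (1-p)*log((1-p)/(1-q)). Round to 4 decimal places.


Bregman divergence with negative entropy generator:
D = p*log(p/q) + (1-p)*log((1-p)/(1-q)).
p = 0.4, q = 0.75.
p*log(p/q) = 0.4*log(0.4/0.75) = -0.251443.
(1-p)*log((1-p)/(1-q)) = 0.6*log(0.6/0.25) = 0.525281.
D = -0.251443 + 0.525281 = 0.2738

0.2738


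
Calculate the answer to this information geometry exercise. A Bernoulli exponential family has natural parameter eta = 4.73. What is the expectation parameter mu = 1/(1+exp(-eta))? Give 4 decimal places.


Dual coordinate (expectation parameter) for Bernoulli:
mu = 1/(1+exp(-eta)).
eta = 4.73.
exp(-eta) = exp(-4.73) = 0.008826.
mu = 1/(1+0.008826) = 0.9913

0.9913


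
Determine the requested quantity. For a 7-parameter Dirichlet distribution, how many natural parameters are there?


Exponential family dimension calculation:
Dirichlet with 7 components has 7 natural parameters.

7


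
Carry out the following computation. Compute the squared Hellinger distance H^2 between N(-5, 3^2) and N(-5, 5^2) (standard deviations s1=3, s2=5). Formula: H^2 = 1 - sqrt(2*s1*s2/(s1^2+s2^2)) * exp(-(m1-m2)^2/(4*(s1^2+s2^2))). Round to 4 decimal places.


Squared Hellinger distance for Gaussians:
H^2 = 1 - sqrt(2*s1*s2/(s1^2+s2^2)) * exp(-(m1-m2)^2/(4*(s1^2+s2^2))).
s1^2 = 9, s2^2 = 25, s1^2+s2^2 = 34.
sqrt(2*3*5/(34)) = 0.939336.
(m1-m2)^2 = (0)^2 = 0.
exp(-0/(4*34)) = exp(0.0) = 1.0.
H^2 = 1 - 0.939336*1.0 = 0.0607

0.0607


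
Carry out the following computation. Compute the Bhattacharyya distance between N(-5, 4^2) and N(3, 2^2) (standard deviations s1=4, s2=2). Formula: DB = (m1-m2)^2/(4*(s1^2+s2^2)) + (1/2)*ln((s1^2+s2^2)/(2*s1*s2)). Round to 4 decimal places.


Bhattacharyya distance between two Gaussians:
DB = (m1-m2)^2/(4*(s1^2+s2^2)) + (1/2)*ln((s1^2+s2^2)/(2*s1*s2)).
(m1-m2)^2 = (-8)^2 = 64.
s1^2+s2^2 = 16 + 4 = 20.
term1 = 64/80 = 0.8.
term2 = 0.5*ln(20/16.0) = 0.111572.
DB = 0.8 + 0.111572 = 0.9116

0.9116


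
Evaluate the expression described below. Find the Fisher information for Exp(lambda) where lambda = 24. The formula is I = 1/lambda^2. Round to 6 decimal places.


Fisher information for exponential: I(lambda) = 1/lambda^2.
lambda = 24, lambda^2 = 576.
I = 1/576 = 0.001736

0.001736


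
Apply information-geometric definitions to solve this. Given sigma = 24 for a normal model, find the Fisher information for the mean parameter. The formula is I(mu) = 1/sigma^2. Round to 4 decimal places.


The Fisher information for the mean of a normal distribution is I(mu) = 1/sigma^2.
sigma = 24, so sigma^2 = 576.
I(mu) = 1/576 = 0.0017

0.0017


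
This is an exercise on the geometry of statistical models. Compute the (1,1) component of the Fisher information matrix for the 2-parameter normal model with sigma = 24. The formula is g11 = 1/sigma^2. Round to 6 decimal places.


For the 2-parameter normal family, the Fisher metric has:
  g11 = 1/sigma^2, g22 = 2/sigma^2.
sigma = 24, sigma^2 = 576.
g11 = 0.001736

0.001736


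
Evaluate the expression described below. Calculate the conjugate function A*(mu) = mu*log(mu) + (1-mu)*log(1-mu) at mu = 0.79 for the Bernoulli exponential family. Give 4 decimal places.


Legendre transform for Bernoulli:
A*(mu) = mu*log(mu) + (1-mu)*log(1-mu).
mu = 0.79, 1-mu = 0.21.
mu*log(mu) = 0.79*log(0.79) = -0.186221.
(1-mu)*log(1-mu) = 0.21*log(0.21) = -0.327736.
A* = -0.186221 + -0.327736 = -0.5140

-0.5140


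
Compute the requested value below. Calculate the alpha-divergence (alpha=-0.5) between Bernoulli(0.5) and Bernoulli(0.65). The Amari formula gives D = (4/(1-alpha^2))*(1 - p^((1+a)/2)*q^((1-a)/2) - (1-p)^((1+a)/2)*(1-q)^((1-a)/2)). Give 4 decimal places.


Amari alpha-divergence:
D = (4/(1-alpha^2))*(1 - p^((1+a)/2)*q^((1-a)/2) - (1-p)^((1+a)/2)*(1-q)^((1-a)/2)).
alpha = -0.5, p = 0.5, q = 0.65.
e1 = (1+alpha)/2 = 0.25, e2 = (1-alpha)/2 = 0.75.
t1 = p^e1 * q^e2 = 0.5^0.25 * 0.65^0.75 = 0.608734.
t2 = (1-p)^e1 * (1-q)^e2 = 0.5^0.25 * 0.35^0.75 = 0.382643.
4/(1-alpha^2) = 5.333333.
D = 5.333333*(1 - 0.608734 - 0.382643) = 0.0460

0.0460


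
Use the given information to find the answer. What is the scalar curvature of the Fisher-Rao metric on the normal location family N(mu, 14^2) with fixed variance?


This family has a single free parameter, so its statistical manifold
is 1-dimensional. The Riemann curvature tensor of any 1-dimensional
Riemannian manifold vanishes identically, so R = 0.

0


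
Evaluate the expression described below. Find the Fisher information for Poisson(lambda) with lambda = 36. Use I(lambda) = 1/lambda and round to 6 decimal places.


Fisher information for Poisson: I(lambda) = 1/lambda.
lambda = 36.
I(lambda) = 1/36 = 0.027778

0.027778


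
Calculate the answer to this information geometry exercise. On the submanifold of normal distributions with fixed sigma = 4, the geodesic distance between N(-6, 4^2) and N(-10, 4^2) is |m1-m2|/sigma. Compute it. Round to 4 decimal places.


On the fixed-variance normal subfamily, geodesic distance = |m1-m2|/sigma.
|-6 - -10| = 4.
sigma = 4.
d = 4/4 = 1.0000

1.0000


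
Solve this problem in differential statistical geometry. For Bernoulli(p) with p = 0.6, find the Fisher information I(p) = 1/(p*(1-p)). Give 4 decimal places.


For Bernoulli(p), Fisher information is I(p) = 1/(p*(1-p)).
p = 0.6, 1-p = 0.4.
p*(1-p) = 0.24.
I(p) = 1/0.24 = 4.1667

4.1667


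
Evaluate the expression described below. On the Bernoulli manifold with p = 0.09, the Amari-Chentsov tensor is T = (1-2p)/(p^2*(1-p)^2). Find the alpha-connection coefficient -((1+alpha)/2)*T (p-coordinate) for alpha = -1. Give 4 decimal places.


Skewness (Amari-Chentsov) tensor: T = (1-2p)/(p^2*(1-p)^2).
p = 0.09, 1-2p = 0.82, p^2 = 0.0081, (1-p)^2 = 0.8281.
T = 0.82/(0.0081 * 0.8281) = 122.249206.
In the p-coordinate, Gamma^(alpha) = Gamma^(0) - (alpha/2)*T with Gamma^(0) = (1/2)*g'(p) = -T/2,
so Gamma^(alpha) = -((1+alpha)/2)*T.
alpha = -1, -(1+alpha)/2 = 0.0.
Gamma = 0.0 * 122.249206 = 0.0000

0.0000


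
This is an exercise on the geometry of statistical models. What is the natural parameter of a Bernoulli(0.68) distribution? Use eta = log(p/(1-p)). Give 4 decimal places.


Natural parameter for Bernoulli: eta = log(p/(1-p)).
p = 0.68, 1-p = 0.32.
p/(1-p) = 2.125.
eta = log(2.125) = 0.7538

0.7538


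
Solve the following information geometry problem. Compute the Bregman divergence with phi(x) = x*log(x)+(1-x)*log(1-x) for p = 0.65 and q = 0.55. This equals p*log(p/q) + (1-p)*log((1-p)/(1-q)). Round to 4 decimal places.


Bregman divergence with negative entropy generator:
D = p*log(p/q) + (1-p)*log((1-p)/(1-q)).
p = 0.65, q = 0.55.
p*log(p/q) = 0.65*log(0.65/0.55) = 0.108585.
(1-p)*log((1-p)/(1-q)) = 0.35*log(0.35/0.45) = -0.08796.
D = 0.108585 + -0.08796 = 0.0206

0.0206


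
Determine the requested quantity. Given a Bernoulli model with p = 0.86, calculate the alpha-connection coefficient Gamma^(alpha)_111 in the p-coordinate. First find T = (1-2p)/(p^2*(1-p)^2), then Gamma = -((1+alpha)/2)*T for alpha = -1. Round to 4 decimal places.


Skewness (Amari-Chentsov) tensor: T = (1-2p)/(p^2*(1-p)^2).
p = 0.86, 1-2p = -0.72, p^2 = 0.7396, (1-p)^2 = 0.0196.
T = -0.72/(0.7396 * 0.0196) = -49.668326.
In the p-coordinate, Gamma^(alpha) = Gamma^(0) - (alpha/2)*T with Gamma^(0) = (1/2)*g'(p) = -T/2,
so Gamma^(alpha) = -((1+alpha)/2)*T.
alpha = -1, -(1+alpha)/2 = 0.0.
Gamma = 0.0 * -49.668326 = 0.0000

0.0000


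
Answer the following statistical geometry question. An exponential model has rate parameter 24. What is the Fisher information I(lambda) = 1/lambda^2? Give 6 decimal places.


Fisher information for exponential: I(lambda) = 1/lambda^2.
lambda = 24, lambda^2 = 576.
I = 1/576 = 0.001736

0.001736


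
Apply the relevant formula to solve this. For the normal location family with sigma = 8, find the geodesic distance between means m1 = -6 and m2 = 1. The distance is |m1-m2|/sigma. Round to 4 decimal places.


On the fixed-variance normal subfamily, geodesic distance = |m1-m2|/sigma.
|-6 - 1| = 7.
sigma = 8.
d = 7/8 = 0.8750

0.8750


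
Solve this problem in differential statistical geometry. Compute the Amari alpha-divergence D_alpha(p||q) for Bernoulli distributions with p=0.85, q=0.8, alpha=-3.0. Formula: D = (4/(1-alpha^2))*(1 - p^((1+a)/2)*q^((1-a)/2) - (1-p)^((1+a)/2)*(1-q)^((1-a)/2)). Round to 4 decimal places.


Amari alpha-divergence:
D = (4/(1-alpha^2))*(1 - p^((1+a)/2)*q^((1-a)/2) - (1-p)^((1+a)/2)*(1-q)^((1-a)/2)).
alpha = -3.0, p = 0.85, q = 0.8.
e1 = (1+alpha)/2 = -1.0, e2 = (1-alpha)/2 = 2.0.
t1 = p^e1 * q^e2 = 0.85^-1.0 * 0.8^2.0 = 0.752941.
t2 = (1-p)^e1 * (1-q)^e2 = 0.15^-1.0 * 0.2^2.0 = 0.266667.
4/(1-alpha^2) = -0.5.
D = -0.5*(1 - 0.752941 - 0.266667) = 0.0098

0.0098


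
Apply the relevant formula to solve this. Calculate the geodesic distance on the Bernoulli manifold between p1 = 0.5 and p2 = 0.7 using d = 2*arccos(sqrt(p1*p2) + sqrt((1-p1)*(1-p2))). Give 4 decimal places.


Geodesic distance on Bernoulli manifold:
d(p1,p2) = 2*arccos(sqrt(p1*p2) + sqrt((1-p1)*(1-p2))).
sqrt(p1*p2) = sqrt(0.5*0.7) = 0.591608.
sqrt((1-p1)*(1-p2)) = sqrt(0.5*0.3) = 0.387298.
arg = 0.591608 + 0.387298 = 0.978906.
d = 2*arccos(0.978906) = 0.4115

0.4115


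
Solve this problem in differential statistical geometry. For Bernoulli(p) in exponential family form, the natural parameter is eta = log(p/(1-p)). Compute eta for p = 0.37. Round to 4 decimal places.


Natural parameter for Bernoulli: eta = log(p/(1-p)).
p = 0.37, 1-p = 0.63.
p/(1-p) = 0.587302.
eta = log(0.587302) = -0.5322

-0.5322


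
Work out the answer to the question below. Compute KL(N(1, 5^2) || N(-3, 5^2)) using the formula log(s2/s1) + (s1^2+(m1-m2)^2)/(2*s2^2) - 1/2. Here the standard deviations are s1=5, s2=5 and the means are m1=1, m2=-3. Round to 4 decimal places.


KL divergence between normal distributions:
KL = log(s2/s1) + (s1^2 + (m1-m2)^2)/(2*s2^2) - 1/2.
log(5/5) = 0.0.
(5^2 + (1--3)^2)/(2*5^2) = (25 + 16)/50 = 0.82.
KL = 0.0 + 0.82 - 0.5 = 0.3200

0.3200


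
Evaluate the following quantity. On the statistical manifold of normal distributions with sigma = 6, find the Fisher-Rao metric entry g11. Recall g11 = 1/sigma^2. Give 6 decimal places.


For the 2-parameter normal family, the Fisher metric has:
  g11 = 1/sigma^2, g22 = 2/sigma^2.
sigma = 6, sigma^2 = 36.
g11 = 0.027778

0.027778


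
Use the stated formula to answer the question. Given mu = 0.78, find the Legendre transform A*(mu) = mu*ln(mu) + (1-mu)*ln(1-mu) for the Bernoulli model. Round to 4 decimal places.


Legendre transform for Bernoulli:
A*(mu) = mu*log(mu) + (1-mu)*log(1-mu).
mu = 0.78, 1-mu = 0.22.
mu*log(mu) = 0.78*log(0.78) = -0.1938.
(1-mu)*log(1-mu) = 0.22*log(0.22) = -0.333108.
A* = -0.1938 + -0.333108 = -0.5269

-0.5269


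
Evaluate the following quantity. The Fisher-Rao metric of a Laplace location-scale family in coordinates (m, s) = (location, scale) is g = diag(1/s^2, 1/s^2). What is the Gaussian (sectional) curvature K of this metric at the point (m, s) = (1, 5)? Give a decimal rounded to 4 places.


The metric has the form g = (A dm^2 + B ds^2)/s^2 with A = 1, B = 1.
Substitute u = sqrt(A/B)*m: g = B*(du^2 + ds^2)/s^2, i.e. B times the
Poincare upper half-plane metric, which has constant Gaussian curvature -1.
Scaling a 2D metric by a constant c divides the Gaussian curvature by c,
so K = -1/B = -1/(1) = -1.0000 everywhere (the point (m, s) = (1, 5) is irrelevant:
the curvature is constant).
The requested Gaussian curvature is K = -1.0000.

-1.0000


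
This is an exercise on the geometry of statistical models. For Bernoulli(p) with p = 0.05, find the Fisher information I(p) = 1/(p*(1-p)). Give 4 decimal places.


For Bernoulli(p), Fisher information is I(p) = 1/(p*(1-p)).
p = 0.05, 1-p = 0.95.
p*(1-p) = 0.0475.
I(p) = 1/0.0475 = 21.0526

21.0526


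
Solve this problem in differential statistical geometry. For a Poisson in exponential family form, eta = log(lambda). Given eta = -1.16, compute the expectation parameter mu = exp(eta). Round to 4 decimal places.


Expectation parameter for Poisson exponential family:
mu = exp(eta).
eta = -1.16.
mu = exp(-1.16) = 0.3135

0.3135


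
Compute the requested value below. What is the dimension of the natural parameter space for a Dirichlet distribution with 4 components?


Exponential family dimension calculation:
Dirichlet with 4 components has 4 natural parameters.

4


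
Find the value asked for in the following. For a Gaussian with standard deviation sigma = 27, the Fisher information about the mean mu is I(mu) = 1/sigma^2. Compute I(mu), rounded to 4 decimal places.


The Fisher information for the mean of a normal distribution is I(mu) = 1/sigma^2.
sigma = 27, so sigma^2 = 729.
I(mu) = 1/729 = 0.0014

0.0014


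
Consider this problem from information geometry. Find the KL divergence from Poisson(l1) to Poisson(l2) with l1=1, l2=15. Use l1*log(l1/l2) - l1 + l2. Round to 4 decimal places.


KL divergence for Poisson:
KL = l1*log(l1/l2) - l1 + l2.
l1 = 1, l2 = 15.
log(1/15) = -2.70805.
l1*log(l1/l2) = 1 * -2.70805 = -2.70805.
KL = -2.70805 - 1 + 15 = 11.2919

11.2919


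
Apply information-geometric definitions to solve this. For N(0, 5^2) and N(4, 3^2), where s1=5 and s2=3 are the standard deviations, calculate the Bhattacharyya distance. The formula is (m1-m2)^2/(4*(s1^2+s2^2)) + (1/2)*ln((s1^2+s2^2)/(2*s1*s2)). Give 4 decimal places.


Bhattacharyya distance between two Gaussians:
DB = (m1-m2)^2/(4*(s1^2+s2^2)) + (1/2)*ln((s1^2+s2^2)/(2*s1*s2)).
(m1-m2)^2 = (-4)^2 = 16.
s1^2+s2^2 = 25 + 9 = 34.
term1 = 16/136 = 0.117647.
term2 = 0.5*ln(34/30.0) = 0.062582.
DB = 0.117647 + 0.062582 = 0.1802

0.1802


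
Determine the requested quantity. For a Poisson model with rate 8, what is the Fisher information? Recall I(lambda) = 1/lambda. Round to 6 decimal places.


Fisher information for Poisson: I(lambda) = 1/lambda.
lambda = 8.
I(lambda) = 1/8 = 0.125000

0.125000


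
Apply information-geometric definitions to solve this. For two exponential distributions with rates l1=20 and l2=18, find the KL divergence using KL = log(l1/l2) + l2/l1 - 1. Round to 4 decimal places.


KL divergence for exponential family:
KL = log(l1/l2) + l2/l1 - 1.
log(20/18) = 0.105361.
18/20 = 0.9.
KL = 0.105361 + 0.9 - 1 = 0.0054

0.0054


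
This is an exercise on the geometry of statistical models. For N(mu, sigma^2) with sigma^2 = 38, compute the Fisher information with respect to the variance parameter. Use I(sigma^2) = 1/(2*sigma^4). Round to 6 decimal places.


Fisher information for variance: I(sigma^2) = 1/(2*sigma^4).
sigma^2 = 38, so sigma^4 = 1444.
I = 1/(2*1444) = 1/2888 = 0.000346

0.000346


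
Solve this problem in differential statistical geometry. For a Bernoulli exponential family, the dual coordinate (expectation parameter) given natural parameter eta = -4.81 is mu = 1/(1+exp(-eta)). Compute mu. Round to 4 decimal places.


Dual coordinate (expectation parameter) for Bernoulli:
mu = 1/(1+exp(-eta)).
eta = -4.81.
exp(-eta) = exp(4.81) = 122.731618.
mu = 1/(1+122.731618) = 0.0081

0.0081


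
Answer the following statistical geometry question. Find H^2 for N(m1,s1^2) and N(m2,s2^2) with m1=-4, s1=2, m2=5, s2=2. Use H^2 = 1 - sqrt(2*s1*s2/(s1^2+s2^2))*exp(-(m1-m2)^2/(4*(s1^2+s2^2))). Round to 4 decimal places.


Squared Hellinger distance for Gaussians:
H^2 = 1 - sqrt(2*s1*s2/(s1^2+s2^2)) * exp(-(m1-m2)^2/(4*(s1^2+s2^2))).
s1^2 = 4, s2^2 = 4, s1^2+s2^2 = 8.
sqrt(2*2*2/(8)) = 1.0.
(m1-m2)^2 = (-9)^2 = 81.
exp(-81/(4*8)) = exp(-2.53125) = 0.07956.
H^2 = 1 - 1.0*0.07956 = 0.9204

0.9204


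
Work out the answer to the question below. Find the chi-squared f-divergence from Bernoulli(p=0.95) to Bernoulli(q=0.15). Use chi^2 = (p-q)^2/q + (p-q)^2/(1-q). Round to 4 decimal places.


Chi-squared divergence between Bernoulli distributions:
chi^2 = (p-q)^2/q + (p-q)^2/(1-q).
p = 0.95, q = 0.15, p-q = 0.8.
(p-q)^2 = 0.64.
term1 = 0.64/0.15 = 4.266667.
term2 = 0.64/0.85 = 0.752941.
chi^2 = 4.266667 + 0.752941 = 5.0196

5.0196


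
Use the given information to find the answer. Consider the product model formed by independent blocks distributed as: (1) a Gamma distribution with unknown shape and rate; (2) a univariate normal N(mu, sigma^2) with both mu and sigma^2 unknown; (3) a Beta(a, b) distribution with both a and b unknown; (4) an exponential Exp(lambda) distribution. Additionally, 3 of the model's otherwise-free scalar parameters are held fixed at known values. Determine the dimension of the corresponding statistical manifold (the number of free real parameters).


The dimension of a statistical manifold equals the number of free
(independent) real parameters of the model. For a product of independent
blocks the parameter counts add.
- Gamma (shape, rate): 2.
- normal (mu, sigma^2): 2.
- Beta (a, b): 2.
- exponential (lambda): 1.
Total = 2 + 2 + 2 + 1 = 7.
3 parameter(s) fixed at known values: 7 - 3 = 4.
Dimension = 4

4
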